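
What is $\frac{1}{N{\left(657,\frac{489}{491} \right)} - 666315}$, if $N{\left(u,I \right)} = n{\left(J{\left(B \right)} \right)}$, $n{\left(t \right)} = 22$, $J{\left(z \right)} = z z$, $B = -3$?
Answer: $- \frac{1}{666293} \approx -1.5008 \cdot 10^{-6}$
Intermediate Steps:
$J{\left(z \right)} = z^{2}$
$N{\left(u,I \right)} = 22$
$\frac{1}{N{\left(657,\frac{489}{491} \right)} - 666315} = \frac{1}{22 - 666315} = \frac{1}{-666293} = - \frac{1}{666293}$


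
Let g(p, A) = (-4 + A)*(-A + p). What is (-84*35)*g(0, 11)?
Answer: 226380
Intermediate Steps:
g(p, A) = (-4 + A)*(p - A)
(-84*35)*g(0, 11) = (-84*35)*(-1*11² - 4*0 + 4*11 + 11*0) = -2940*(-1*121 + 0 + 44 + 0) = -2940*(-121 + 0 + 44 + 0) = -2940*(-77) = 226380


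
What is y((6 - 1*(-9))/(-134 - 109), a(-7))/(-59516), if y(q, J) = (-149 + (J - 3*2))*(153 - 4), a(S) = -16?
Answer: 25479/59516 ≈ 0.42810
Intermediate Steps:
y(q, J) = -23095 + 149*J (y(q, J) = (-149 + (J - 6))*149 = (-149 + (-6 + J))*149 = (-155 + J)*149 = -23095 + 149*J)
y((6 - 1*(-9))/(-134 - 109), a(-7))/(-59516) = (-23095 + 149*(-16))/(-59516) = (-23095 - 2384)*(-1/59516) = -25479*(-1/59516) = 25479/59516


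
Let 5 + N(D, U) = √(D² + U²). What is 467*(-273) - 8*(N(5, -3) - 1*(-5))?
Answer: -127491 - 8*√34 ≈ -1.2754e+5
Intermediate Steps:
N(D, U) = -5 + √(D² + U²)
467*(-273) - 8*(N(5, -3) - 1*(-5)) = 467*(-273) - 8*((-5 + √(5² + (-3)²)) - 1*(-5)) = -127491 - 8*((-5 + √(25 + 9)) + 5) = -127491 - 8*((-5 + √34) + 5) = -127491 - 8*√34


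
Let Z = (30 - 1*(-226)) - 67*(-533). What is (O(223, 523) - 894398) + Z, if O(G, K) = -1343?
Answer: -859774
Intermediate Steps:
Z = 35967 (Z = (30 + 226) + 35711 = 256 + 35711 = 35967)
(O(223, 523) - 894398) + Z = (-1343 - 894398) + 35967 = -895741 + 35967 = -859774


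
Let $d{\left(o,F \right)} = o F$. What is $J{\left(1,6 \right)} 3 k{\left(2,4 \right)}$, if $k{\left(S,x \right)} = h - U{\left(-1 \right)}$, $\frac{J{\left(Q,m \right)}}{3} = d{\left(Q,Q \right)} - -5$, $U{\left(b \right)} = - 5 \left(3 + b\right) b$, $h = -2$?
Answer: $-648$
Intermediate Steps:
$d{\left(o,F \right)} = F o$
$U{\left(b \right)} = b \left(-15 - 5 b\right)$ ($U{\left(b \right)} = \left(-15 - 5 b\right) b = b \left(-15 - 5 b\right)$)
$J{\left(Q,m \right)} = 15 + 3 Q^{2}$ ($J{\left(Q,m \right)} = 3 \left(Q Q - -5\right) = 3 \left(Q^{2} + 5\right) = 3 \left(5 + Q^{2}\right) = 15 + 3 Q^{2}$)
$k{\left(S,x \right)} = -12$ ($k{\left(S,x \right)} = -2 - \left(-5\right) \left(-1\right) \left(3 - 1\right) = -2 - \left(-5\right) \left(-1\right) 2 = -2 - 10 = -12$)
$J{\left(1,6 \right)} 3 k{\left(2,4 \right)} = \left(15 + 3 \cdot 1^{2}\right) 3 \left(-12\right) = \left(15 + 3 \cdot 1\right) 3 \left(-12\right) = \left(15 + 3\right) 3 \left(-12\right) = 18 \cdot 3 \left(-12\right) = 54 \left(-12\right) = -648$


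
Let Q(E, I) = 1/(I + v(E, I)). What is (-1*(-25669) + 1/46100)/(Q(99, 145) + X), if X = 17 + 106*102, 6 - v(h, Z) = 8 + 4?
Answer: 54828128413/23130398400 ≈ 2.3704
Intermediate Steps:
v(h, Z) = -6 (v(h, Z) = 6 - (8 + 4) = 6 - 1*12 = 6 - 12 = -6)
X = 10829 (X = 17 + 10812 = 10829)
Q(E, I) = 1/(-6 + I) (Q(E, I) = 1/(I - 6) = 1/(-6 + I))
(-1*(-25669) + 1/46100)/(Q(99, 145) + X) = (-1*(-25669) + 1/46100)/(1/(-6 + 145) + 10829) = (25669 + 1/46100)/(1/139 + 10829) = 1183340901/(46100*(1/139 + 10829)) = 1183340901/(46100*(1505232/139)) = (1183340901/46100)*(139/1505232) = 54828128413/23130398400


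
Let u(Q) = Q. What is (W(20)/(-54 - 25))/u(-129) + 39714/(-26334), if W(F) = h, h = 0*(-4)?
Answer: -6619/4389 ≈ -1.5081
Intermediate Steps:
h = 0
W(F) = 0
(W(20)/(-54 - 25))/u(-129) + 39714/(-26334) = (0/(-54 - 25))/(-129) + 39714/(-26334) = (0/(-79))*(-1/129) + 39714*(-1/26334) = (0*(-1/79))*(-1/129) - 6619/4389 = 0*(-1/129) - 6619/4389 = 0 - 6619/4389 = -6619/4389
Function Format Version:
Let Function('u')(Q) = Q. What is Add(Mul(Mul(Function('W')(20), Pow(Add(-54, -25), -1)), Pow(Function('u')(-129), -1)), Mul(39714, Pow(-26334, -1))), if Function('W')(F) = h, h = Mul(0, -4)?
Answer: Rational(-6619, 4389) ≈ -1.5081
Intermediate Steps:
h = 0
Function('W')(F) = 0
Add(Mul(Mul(Function('W')(20), Pow(Add(-54, -25), -1)), Pow(Function('u')(-129), -1)), Mul(39714, Pow(-26334, -1))) = Add(Mul(Mul(0, Pow(Add(-54, -25), -1)), Pow(-129, -1)), Mul(39714, Pow(-26334, -1))) = Add(Mul(Mul(0, Pow(-79, -1)), Rational(-1, 129)), Mul(39714, Rational(-1, 26334))) = Add(Mul(Mul(0, Rational(-1, 79)), Rational(-1, 129)), Rational(-6619, 4389)) = Add(Mul(0, Rational(-1, 129)), Rational(-6619, 4389)) = Add(0, Rational(-6619, 4389)) = Rational(-6619, 4389)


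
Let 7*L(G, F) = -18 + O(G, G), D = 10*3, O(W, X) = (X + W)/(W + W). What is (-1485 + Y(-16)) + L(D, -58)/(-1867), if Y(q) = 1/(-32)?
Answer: -621051405/418208 ≈ -1485.0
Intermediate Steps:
O(W, X) = (W + X)/(2*W) (O(W, X) = (W + X)/((2*W)) = (W + X)*(1/(2*W)) = (W + X)/(2*W))
Y(q) = -1/32
D = 30
L(G, F) = -17/7 (L(G, F) = (-18 + (G + G)/(2*G))/7 = (-18 + (2*G)/(2*G))/7 = (-18 + 1)/7 = (⅐)*(-17) = -17/7)
(-1485 + Y(-16)) + L(D, -58)/(-1867) = (-1485 - 1/32) - 17/7/(-1867) = -47521/32 - 17/7*(-1/1867) = -47521/32 + 17/13069 = -621051405/418208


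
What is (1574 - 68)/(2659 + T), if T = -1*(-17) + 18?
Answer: 251/449 ≈ 0.55902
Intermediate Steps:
T = 35 (T = 17 + 18 = 35)
(1574 - 68)/(2659 + T) = (1574 - 68)/(2659 + 35) = 1506/2694 = 1506*(1/2694) = 251/449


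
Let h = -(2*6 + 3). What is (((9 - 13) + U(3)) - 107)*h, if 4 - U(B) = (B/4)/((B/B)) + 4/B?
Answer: 6545/4 ≈ 1636.3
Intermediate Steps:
h = -15 (h = -(12 + 3) = -1*15 = -15)
U(B) = 4 - 4/B - B/4 (U(B) = 4 - ((B/4)/((B/B)) + 4/B) = 4 - ((B*(¼))/1 + 4/B) = 4 - ((B/4)*1 + 4/B) = 4 - (B/4 + 4/B) = 4 - (4/B + B/4) = 4 + (-4/B - B/4) = 4 - 4/B - B/4)
(((9 - 13) + U(3)) - 107)*h = (((9 - 13) + (4 - 4/3 - ¼*3)) - 107)*(-15) = ((-4 + (4 - 4*⅓ - ¾)) - 107)*(-15) = ((-4 + (4 - 4/3 - ¾)) - 107)*(-15) = ((-4 + 23/12) - 107)*(-15) = (-25/12 - 107)*(-15) = -1309/12*(-15) = 6545/4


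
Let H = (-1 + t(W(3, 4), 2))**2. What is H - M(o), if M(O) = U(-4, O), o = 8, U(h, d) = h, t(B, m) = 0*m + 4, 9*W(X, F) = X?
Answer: 13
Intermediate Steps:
W(X, F) = X/9
t(B, m) = 4 (t(B, m) = 0 + 4 = 4)
H = 9 (H = (-1 + 4)**2 = 3**2 = 9)
M(O) = -4
H - M(o) = 9 - 1*(-4) = 9 + 4 = 13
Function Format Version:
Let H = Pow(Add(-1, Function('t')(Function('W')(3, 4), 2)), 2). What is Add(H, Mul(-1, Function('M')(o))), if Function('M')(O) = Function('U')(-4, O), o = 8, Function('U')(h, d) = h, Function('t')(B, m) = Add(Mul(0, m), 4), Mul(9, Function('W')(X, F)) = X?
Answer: 13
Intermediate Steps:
Function('W')(X, F) = Mul(Rational(1, 9), X)
Function('t')(B, m) = 4 (Function('t')(B, m) = Add(0, 4) = 4)
H = 9 (H = Pow(Add(-1, 4), 2) = Pow(3, 2) = 9)
Function('M')(O) = -4
Add(H, Mul(-1, Function('M')(o))) = Add(9, Mul(-1, -4)) = Add(9, 4) = 13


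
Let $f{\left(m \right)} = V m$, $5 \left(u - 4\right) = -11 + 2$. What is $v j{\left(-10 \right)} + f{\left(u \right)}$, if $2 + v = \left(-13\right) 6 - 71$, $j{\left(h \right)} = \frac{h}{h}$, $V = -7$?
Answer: $- \frac{832}{5} \approx -166.4$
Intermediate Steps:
$j{\left(h \right)} = 1$
$v = -151$ ($v = -2 - 149 = -151$)
$u = \frac{11}{5}$ ($u = 4 + \frac{-11 + 2}{5} = 4 + \frac{1}{5} \left(-9\right) = 4 - \frac{9}{5} = \frac{11}{5} \approx 2.2$)
$f{\left(m \right)} = - 7 m$
$v j{\left(-10 \right)} + f{\left(u \right)} = \left(-151\right) 1 - \frac{77}{5} = -151 - \frac{77}{5} = - \frac{832}{5}$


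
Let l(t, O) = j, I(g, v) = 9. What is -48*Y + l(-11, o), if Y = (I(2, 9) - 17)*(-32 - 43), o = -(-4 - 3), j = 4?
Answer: -28796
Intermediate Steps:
o = 7 (o = -1*(-7) = 7)
l(t, O) = 4
Y = 600 (Y = (9 - 17)*(-32 - 43) = -8*(-75) = 600)
-48*Y + l(-11, o) = -48*600 + 4 = -28800 + 4 = -28796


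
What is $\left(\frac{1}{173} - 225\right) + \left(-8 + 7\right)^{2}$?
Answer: $- \frac{38751}{173} \approx -223.99$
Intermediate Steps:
$\left(\frac{1}{173} - 225\right) + \left(-8 + 7\right)^{2} = \left(\frac{1}{173} - 225\right) + \left(-1\right)^{2} = - \frac{38924}{173} + 1 = - \frac{38751}{173}$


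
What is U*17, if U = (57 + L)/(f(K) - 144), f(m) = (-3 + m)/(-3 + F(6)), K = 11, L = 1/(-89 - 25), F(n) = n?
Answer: -110449/16112 ≈ -6.8551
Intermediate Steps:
L = -1/114 (L = 1/(-114) = -1/114 ≈ -0.0087719)
f(m) = -1 + m/3 (f(m) = (-3 + m)/(-3 + 6) = (-3 + m)/3 = (-3 + m)*(⅓) = -1 + m/3)
U = -6497/16112 (U = (57 - 1/114)/((-1 + (⅓)*11) - 144) = 6497/(114*((-1 + 11/3) - 144)) = 6497/(114*(8/3 - 144)) = 6497/(114*(-424/3)) = (6497/114)*(-3/424) = -6497/16112 ≈ -0.40324)
U*17 = -6497/16112*17 = -110449/16112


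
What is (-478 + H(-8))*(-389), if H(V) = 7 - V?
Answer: 180107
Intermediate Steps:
(-478 + H(-8))*(-389) = (-478 + (7 - 1*(-8)))*(-389) = (-478 + (7 + 8))*(-389) = (-478 + 15)*(-389) = -463*(-389) = 180107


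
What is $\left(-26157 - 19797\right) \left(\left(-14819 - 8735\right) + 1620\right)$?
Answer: $1007955036$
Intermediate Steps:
$\left(-26157 - 19797\right) \left(\left(-14819 - 8735\right) + 1620\right) = - 45954 \left(\left(-14819 - 8735\right) + 1620\right) = - 45954 \left(-23554 + 1620\right) = \left(-45954\right) \left(-21934\right) = 1007955036$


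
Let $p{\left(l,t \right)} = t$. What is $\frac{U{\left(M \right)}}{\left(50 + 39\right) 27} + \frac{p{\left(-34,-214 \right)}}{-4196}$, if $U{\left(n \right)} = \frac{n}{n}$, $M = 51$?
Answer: $\frac{259219}{5041494} \approx 0.051417$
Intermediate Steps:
$U{\left(n \right)} = 1$
$\frac{U{\left(M \right)}}{\left(50 + 39\right) 27} + \frac{p{\left(-34,-214 \right)}}{-4196} = 1 \frac{1}{\left(50 + 39\right) 27} - \frac{214}{-4196} = 1 \frac{1}{89 \cdot 27} - - \frac{107}{2098} = 1 \cdot \frac{1}{2403} + \frac{107}{2098} = \frac{1}{2403} + \frac{107}{2098} = \frac{259219}{5041494}$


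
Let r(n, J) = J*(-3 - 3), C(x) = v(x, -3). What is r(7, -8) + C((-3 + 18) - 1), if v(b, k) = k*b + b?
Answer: 20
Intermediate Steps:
v(b, k) = b + b*k (v(b, k) = b*k + b = b + b*k)
C(x) = -2*x (C(x) = x*(1 - 3) = x*(-2) = -2*x)
r(n, J) = -6*J (r(n, J) = J*(-6) = -6*J)
r(7, -8) + C((-3 + 18) - 1) = -6*(-8) - 2*((-3 + 18) - 1) = 48 - 2*(15 - 1) = 48 - 2*14 = 48 - 28 = 20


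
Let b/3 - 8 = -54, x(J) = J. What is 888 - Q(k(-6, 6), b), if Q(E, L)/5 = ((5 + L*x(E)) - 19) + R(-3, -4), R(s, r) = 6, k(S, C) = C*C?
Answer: 25768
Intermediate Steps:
k(S, C) = C²
b = -138 (b = 24 + 3*(-54) = 24 - 162 = -138)
Q(E, L) = -40 + 5*E*L (Q(E, L) = 5*(((5 + L*E) - 19) + 6) = 5*(((5 + E*L) - 19) + 6) = 5*((-14 + E*L) + 6) = 5*(-8 + E*L) = -40 + 5*E*L)
888 - Q(k(-6, 6), b) = 888 - (-40 + 5*6²*(-138)) = 888 - (-40 + 5*36*(-138)) = 888 - (-40 - 24840) = 888 - 1*(-24880) = 888 + 24880 = 25768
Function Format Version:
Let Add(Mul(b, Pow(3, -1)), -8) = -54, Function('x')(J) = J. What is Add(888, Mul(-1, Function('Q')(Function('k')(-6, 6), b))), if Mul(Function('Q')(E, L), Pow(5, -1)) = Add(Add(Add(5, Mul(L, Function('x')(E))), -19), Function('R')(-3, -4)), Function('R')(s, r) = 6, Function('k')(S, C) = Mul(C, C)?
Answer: 25768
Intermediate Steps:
Function('k')(S, C) = Pow(C, 2)
b = -138 (b = Add(24, Mul(3, -54)) = Add(24, -162) = -138)
Function('Q')(E, L) = Add(-40, Mul(5, E, L)) (Function('Q')(E, L) = Mul(5, Add(Add(Add(5, Mul(L, E)), -19), 6)) = Mul(5, Add(Add(Add(5, Mul(E, L)), -19), 6)) = Mul(5, Add(Add(-14, Mul(E, L)), 6)) = Mul(5, Add(-8, Mul(E, L))) = Add(-40, Mul(5, E, L)))
Add(888, Mul(-1, Function('Q')(Function('k')(-6, 6), b))) = Add(888, Mul(-1, Add(-40, Mul(5, Pow(6, 2), -138)))) = Add(888, Mul(-1, Add(-40, Mul(5, 36, -138)))) = Add(888, Mul(-1, Add(-40, -24840))) = Add(888, Mul(-1, -24880)) = Add(888, 24880) = 25768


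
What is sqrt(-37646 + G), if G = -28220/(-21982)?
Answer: 6*I*sqrt(126321112731)/10991 ≈ 194.02*I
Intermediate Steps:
G = 14110/10991 (G = -28220*(-1/21982) = 14110/10991 ≈ 1.2838)
sqrt(-37646 + G) = sqrt(-37646 + 14110/10991) = sqrt(-413753076/10991) = 6*I*sqrt(126321112731)/10991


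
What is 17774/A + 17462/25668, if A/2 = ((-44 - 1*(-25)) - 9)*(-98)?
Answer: 69006811/17608248 ≈ 3.9190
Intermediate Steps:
A = 5488 (A = 2*(((-44 - 1*(-25)) - 9)*(-98)) = 2*(((-44 + 25) - 9)*(-98)) = 2*((-19 - 9)*(-98)) = 2*(-28*(-98)) = 2*2744 = 5488)
17774/A + 17462/25668 = 17774/5488 + 17462/25668 = 17774*(1/5488) + 17462*(1/25668) = 8887/2744 + 8731/12834 = 69006811/17608248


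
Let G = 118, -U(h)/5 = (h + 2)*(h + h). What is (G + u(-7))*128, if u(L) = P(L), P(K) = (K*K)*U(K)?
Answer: -2180096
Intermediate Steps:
U(h) = -10*h*(2 + h) (U(h) = -5*(h + 2)*(h + h) = -5*(2 + h)*2*h = -10*h*(2 + h))
P(K) = -10*K³*(2 + K) (P(K) = (K*K)*(-10*K*(2 + K)) = K²*(-10*K*(2 + K)) = -10*K³*(2 + K))
u(L) = 10*L³*(-2 - L)
(G + u(-7))*128 = (118 + 10*(-7)³*(-2 - 1*(-7)))*128 = (118 + 10*(-343)*(-2 + 7))*128 = (118 + 10*(-343)*5)*128 = (118 - 17150)*128 = -17032*128 = -2180096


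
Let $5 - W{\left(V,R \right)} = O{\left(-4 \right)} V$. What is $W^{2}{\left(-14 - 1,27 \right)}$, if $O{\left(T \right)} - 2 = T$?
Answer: $625$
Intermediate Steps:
$O{\left(T \right)} = 2 + T$
$W{\left(V,R \right)} = 5 + 2 V$ ($W{\left(V,R \right)} = 5 - \left(2 - 4\right) V = 5 - - 2 V = 5 + 2 V$)
$W^{2}{\left(-14 - 1,27 \right)} = \left(5 + 2 \left(-14 - 1\right)\right)^{2} = \left(5 + 2 \left(-15\right)\right)^{2} = \left(5 - 30\right)^{2} = \left(-25\right)^{2} = 625$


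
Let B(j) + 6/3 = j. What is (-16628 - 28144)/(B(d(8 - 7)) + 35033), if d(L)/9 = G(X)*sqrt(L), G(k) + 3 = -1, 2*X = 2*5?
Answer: -14924/11665 ≈ -1.2794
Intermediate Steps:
X = 5 (X = (2*5)/2 = (1/2)*10 = 5)
G(k) = -4 (G(k) = -3 - 1 = -4)
d(L) = -36*sqrt(L) (d(L) = 9*(-4*sqrt(L)) = -36*sqrt(L))
B(j) = -2 + j
(-16628 - 28144)/(B(d(8 - 7)) + 35033) = (-16628 - 28144)/((-2 - 36*sqrt(8 - 7)) + 35033) = -44772/((-2 - 36*sqrt(1)) + 35033) = -44772/((-2 - 36*1) + 35033) = -44772/((-2 - 36) + 35033) = -44772/(-38 + 35033) = -44772/34995 = -44772*1/34995 = -14924/11665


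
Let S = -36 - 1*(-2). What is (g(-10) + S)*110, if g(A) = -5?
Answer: -4290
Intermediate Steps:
S = -34 (S = -36 + 2 = -34)
(g(-10) + S)*110 = (-5 - 34)*110 = -39*110 = -4290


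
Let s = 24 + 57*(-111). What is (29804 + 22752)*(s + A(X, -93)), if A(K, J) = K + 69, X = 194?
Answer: -317438240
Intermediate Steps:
A(K, J) = 69 + K
s = -6303 (s = 24 - 6327 = -6303)
(29804 + 22752)*(s + A(X, -93)) = (29804 + 22752)*(-6303 + (69 + 194)) = 52556*(-6303 + 263) = 52556*(-6040) = -317438240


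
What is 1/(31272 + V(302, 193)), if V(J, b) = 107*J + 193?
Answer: 1/63779 ≈ 1.5679e-5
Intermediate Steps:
V(J, b) = 193 + 107*J
1/(31272 + V(302, 193)) = 1/(31272 + (193 + 107*302)) = 1/(31272 + (193 + 32314)) = 1/(31272 + 32507) = 1/63779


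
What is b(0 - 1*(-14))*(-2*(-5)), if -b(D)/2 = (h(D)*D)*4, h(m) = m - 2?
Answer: -13440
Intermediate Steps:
h(m) = -2 + m
b(D) = -8*D*(-2 + D) (b(D) = -2*(-2 + D)*D*4 = -2*D*(-2 + D)*4 = -8*D*(-2 + D))
b(0 - 1*(-14))*(-2*(-5)) = (8*(0 - 1*(-14))*(2 - (0 - 1*(-14))))*(-2*(-5)) = (8*(0 + 14)*(2 - (0 + 14)))*10 = (8*14*(2 - 1*14))*10 = (8*14*(2 - 14))*10 = (8*14*(-12))*10 = -1344*10 = -13440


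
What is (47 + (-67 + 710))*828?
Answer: 571320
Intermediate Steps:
(47 + (-67 + 710))*828 = (47 + 643)*828 = 690*828 = 571320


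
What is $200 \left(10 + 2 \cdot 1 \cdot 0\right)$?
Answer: $2000$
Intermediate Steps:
$200 \left(10 + 2 \cdot 1 \cdot 0\right) = 200 \left(10 + 2 \cdot 0\right) = 200 \left(10 + 0\right) = 200 \cdot 10 = 2000$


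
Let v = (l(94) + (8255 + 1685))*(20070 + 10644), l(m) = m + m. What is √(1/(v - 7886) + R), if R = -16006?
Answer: 3*I*√172083182140941287190/311063506 ≈ 126.51*I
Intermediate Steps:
l(m) = 2*m
v = 311071392 (v = (2*94 + (8255 + 1685))*(20070 + 10644) = (188 + 9940)*30714 = 10128*30714 = 311071392)
√(1/(v - 7886) + R) = √(1/(311071392 - 7886) - 16006) = √(1/311063506 - 16006) = √(-4978882477035/311063506) = 3*I*√172083182140941287190/311063506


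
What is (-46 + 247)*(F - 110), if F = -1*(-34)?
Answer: -15276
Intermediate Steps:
F = 34
(-46 + 247)*(F - 110) = (-46 + 247)*(34 - 110) = 201*(-76) = -15276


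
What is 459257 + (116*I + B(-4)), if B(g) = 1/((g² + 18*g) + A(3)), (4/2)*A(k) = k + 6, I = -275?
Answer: 44017769/103 ≈ 4.2736e+5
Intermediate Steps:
A(k) = 3 + k/2 (A(k) = (k + 6)/2 = (6 + k)/2 = 3 + k/2)
B(g) = 1/(9/2 + g² + 18*g) (B(g) = 1/((g² + 18*g) + (3 + (½)*3)) = 1/((g² + 18*g) + (3 + 3/2)) = 1/((g² + 18*g) + 9/2) = 1/(9/2 + g² + 18*g))
459257 + (116*I + B(-4)) = 459257 + (116*(-275) + 2/(9 + 2*(-4)² + 36*(-4))) = 459257 + (-31900 + 2/(9 + 2*16 - 144)) = 459257 + (-31900 + 2/(9 + 32 - 144)) = 459257 + (-31900 + 2/(-103)) = 459257 + (-31900 + 2*(-1/103)) = 459257 + (-31900 - 2/103) = 459257 - 3285702/103 = 44017769/103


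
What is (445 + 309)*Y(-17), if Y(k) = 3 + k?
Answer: -10556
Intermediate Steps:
(445 + 309)*Y(-17) = (445 + 309)*(3 - 17) = 754*(-14) = -10556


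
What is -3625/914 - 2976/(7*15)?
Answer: -1033563/31990 ≈ -32.309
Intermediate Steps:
-3625/914 - 2976/(7*15) = -3625*1/914 - 2976/105 = -3625/914 - 2976*1/105 = -3625/914 - 992/35 = -1033563/31990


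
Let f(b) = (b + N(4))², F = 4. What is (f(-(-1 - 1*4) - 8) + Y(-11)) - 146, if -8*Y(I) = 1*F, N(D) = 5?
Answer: -285/2 ≈ -142.50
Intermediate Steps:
Y(I) = -½ (Y(I) = -4/8 = -⅛*4 = -½)
f(b) = (5 + b)² (f(b) = (b + 5)² = (5 + b)²)
(f(-(-1 - 1*4) - 8) + Y(-11)) - 146 = ((5 + (-(-1 - 1*4) - 8))² - ½) - 146 = ((5 + (-(-1 - 4) - 8))² - ½) - 146 = ((5 + (-1*(-5) - 8))² - ½) - 146 = ((5 + (5 - 8))² - ½) - 146 = ((5 - 3)² - ½) - 146 = (2² - ½) - 146 = (4 - ½) - 146 = 7/2 - 146 = -285/2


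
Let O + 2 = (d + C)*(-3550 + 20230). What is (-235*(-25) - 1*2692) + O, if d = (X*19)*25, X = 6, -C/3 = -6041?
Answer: 349832821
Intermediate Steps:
C = 18123 (C = -3*(-6041) = 18123)
d = 2850 (d = (6*19)*25 = 114*25 = 2850)
O = 349829638 (O = -2 + (2850 + 18123)*(-3550 + 20230) = -2 + 20973*16680 = -2 + 349829640 = 349829638)
(-235*(-25) - 1*2692) + O = (-235*(-25) - 1*2692) + 349829638 = (5875 - 2692) + 349829638 = 3183 + 349829638 = 349832821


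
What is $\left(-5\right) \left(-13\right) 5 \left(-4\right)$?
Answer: $-1300$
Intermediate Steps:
$\left(-5\right) \left(-13\right) 5 \left(-4\right) = 65 \left(-20\right) = -1300$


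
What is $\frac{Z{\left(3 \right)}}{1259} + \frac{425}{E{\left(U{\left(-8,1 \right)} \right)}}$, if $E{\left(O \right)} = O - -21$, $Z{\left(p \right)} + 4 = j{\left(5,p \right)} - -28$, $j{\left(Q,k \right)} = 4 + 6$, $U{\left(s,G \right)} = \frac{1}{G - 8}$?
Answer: $\frac{3750489}{183814} \approx 20.404$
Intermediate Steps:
$U{\left(s,G \right)} = \frac{1}{-8 + G}$
$j{\left(Q,k \right)} = 10$
$Z{\left(p \right)} = 34$ ($Z{\left(p \right)} = -4 + \left(10 - -28\right) = -4 + \left(10 + 28\right) = -4 + 38 = 34$)
$E{\left(O \right)} = 21 + O$ ($E{\left(O \right)} = O + 21 = 21 + O$)
$\frac{Z{\left(3 \right)}}{1259} + \frac{425}{E{\left(U{\left(-8,1 \right)} \right)}} = \frac{34}{1259} + \frac{425}{21 + \frac{1}{-8 + 1}} = 34 \cdot \frac{1}{1259} + \frac{425}{21 + \frac{1}{-7}} = \frac{34}{1259} + \frac{425}{21 - \frac{1}{7}} = \frac{34}{1259} + \frac{425}{\frac{146}{7}} = \frac{34}{1259} + 425 \cdot \frac{7}{146} = \frac{34}{1259} + \frac{2975}{146} = \frac{3750489}{183814}$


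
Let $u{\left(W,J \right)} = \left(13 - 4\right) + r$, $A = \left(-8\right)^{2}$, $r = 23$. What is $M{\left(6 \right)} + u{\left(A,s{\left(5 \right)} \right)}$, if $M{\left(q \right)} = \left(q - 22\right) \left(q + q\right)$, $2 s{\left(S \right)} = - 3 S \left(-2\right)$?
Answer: $-160$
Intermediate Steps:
$A = 64$
$s{\left(S \right)} = 3 S$ ($s{\left(S \right)} = \frac{- 3 S \left(-2\right)}{2} = \frac{6 S}{2} = 3 S$)
$M{\left(q \right)} = 2 q \left(-22 + q\right)$ ($M{\left(q \right)} = \left(-22 + q\right) 2 q = 2 q \left(-22 + q\right)$)
$u{\left(W,J \right)} = 32$ ($u{\left(W,J \right)} = \left(13 - 4\right) + 23 = 9 + 23 = 32$)
$M{\left(6 \right)} + u{\left(A,s{\left(5 \right)} \right)} = 2 \cdot 6 \left(-22 + 6\right) + 32 = 2 \cdot 6 \left(-16\right) + 32 = -192 + 32 = -160$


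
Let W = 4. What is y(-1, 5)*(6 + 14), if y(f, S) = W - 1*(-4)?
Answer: 160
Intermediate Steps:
y(f, S) = 8 (y(f, S) = 4 - 1*(-4) = 4 + 4 = 8)
y(-1, 5)*(6 + 14) = 8*(6 + 14) = 8*20 = 160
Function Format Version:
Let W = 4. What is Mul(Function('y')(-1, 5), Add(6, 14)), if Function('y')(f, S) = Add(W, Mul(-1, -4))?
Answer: 160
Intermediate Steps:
Function('y')(f, S) = 8 (Function('y')(f, S) = Add(4, Mul(-1, -4)) = Add(4, 4) = 8)
Mul(Function('y')(-1, 5), Add(6, 14)) = Mul(8, Add(6, 14)) = Mul(8, 20) = 160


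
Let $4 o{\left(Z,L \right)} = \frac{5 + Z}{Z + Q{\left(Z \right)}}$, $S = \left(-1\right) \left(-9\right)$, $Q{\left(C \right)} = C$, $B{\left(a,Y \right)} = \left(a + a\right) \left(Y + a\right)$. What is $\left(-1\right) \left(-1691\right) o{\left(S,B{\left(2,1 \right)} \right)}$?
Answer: $\frac{11837}{36} \approx 328.81$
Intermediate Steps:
$B{\left(a,Y \right)} = 2 a \left(Y + a\right)$
$S = 9$
$o{\left(Z,L \right)} = \frac{5 + Z}{8 Z}$ ($o{\left(Z,L \right)} = \frac{\left(5 + Z\right) \frac{1}{Z + Z}}{4} = \frac{\left(5 + Z\right) \frac{1}{2 Z}}{4} = \frac{\frac{1}{2} \frac{1}{Z} \left(5 + Z\right)}{4} = \frac{5 + Z}{8 Z}$)
$\left(-1\right) \left(-1691\right) o{\left(S,B{\left(2,1 \right)} \right)} = \left(-1\right) \left(-1691\right) \frac{5 + 9}{8 \cdot 9} = 1691 \cdot \frac{1}{8} \cdot \frac{1}{9} \cdot 14 = 1691 \cdot \frac{7}{36} = \frac{11837}{36}$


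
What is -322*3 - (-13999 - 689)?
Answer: 13722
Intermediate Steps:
-322*3 - (-13999 - 689) = -966 - 1*(-14688) = -966 + 14688 = 13722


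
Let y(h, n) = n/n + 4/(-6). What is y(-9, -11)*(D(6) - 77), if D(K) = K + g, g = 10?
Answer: -61/3 ≈ -20.333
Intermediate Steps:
y(h, n) = 1/3 (y(h, n) = 1 + 4*(-1/6) = 1 - 2/3 = 1/3)
D(K) = 10 + K (D(K) = K + 10 = 10 + K)
y(-9, -11)*(D(6) - 77) = ((10 + 6) - 77)/3 = (16 - 77)/3 = (1/3)*(-61) = -61/3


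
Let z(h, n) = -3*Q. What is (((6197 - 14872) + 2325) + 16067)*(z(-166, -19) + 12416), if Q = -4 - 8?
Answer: 120996084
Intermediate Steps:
Q = -12
z(h, n) = 36 (z(h, n) = -3*(-12) = 36)
(((6197 - 14872) + 2325) + 16067)*(z(-166, -19) + 12416) = (((6197 - 14872) + 2325) + 16067)*(36 + 12416) = ((-8675 + 2325) + 16067)*12452 = (-6350 + 16067)*12452 = 9717*12452 = 120996084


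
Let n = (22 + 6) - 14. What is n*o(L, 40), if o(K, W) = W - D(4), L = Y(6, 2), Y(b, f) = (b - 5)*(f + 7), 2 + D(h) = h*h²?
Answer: -308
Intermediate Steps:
D(h) = -2 + h³ (D(h) = -2 + h*h² = -2 + h³)
Y(b, f) = (-5 + b)*(7 + f)
L = 9 (L = -35 - 5*2 + 7*6 + 6*2 = -35 - 10 + 42 + 12 = 9)
o(K, W) = -62 + W (o(K, W) = W - (-2 + 4³) = W - (-2 + 64) = W - 1*62 = W - 62 = -62 + W)
n = 14 (n = 28 - 14 = 14)
n*o(L, 40) = 14*(-62 + 40) = 14*(-22) = -308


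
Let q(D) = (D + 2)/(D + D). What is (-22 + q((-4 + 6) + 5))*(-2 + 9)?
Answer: -299/2 ≈ -149.50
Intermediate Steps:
q(D) = (2 + D)/(2*D) (q(D) = (2 + D)/((2*D)) = (2 + D)*(1/(2*D)) = (2 + D)/(2*D))
(-22 + q((-4 + 6) + 5))*(-2 + 9) = (-22 + (2 + ((-4 + 6) + 5))/(2*((-4 + 6) + 5)))*(-2 + 9) = (-22 + (2 + (2 + 5))/(2*(2 + 5)))*7 = (-22 + (1/2)*(2 + 7)/7)*7 = (-22 + (1/2)*(1/7)*9)*7 = (-22 + 9/14)*7 = -299/14*7 = -299/2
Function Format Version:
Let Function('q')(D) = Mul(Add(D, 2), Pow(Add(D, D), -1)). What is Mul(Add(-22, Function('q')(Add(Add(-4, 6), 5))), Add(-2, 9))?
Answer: Rational(-299, 2) ≈ -149.50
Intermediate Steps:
Function('q')(D) = Mul(Rational(1, 2), Pow(D, -1), Add(2, D)) (Function('q')(D) = Mul(Add(2, D), Pow(Mul(2, D), -1)) = Mul(Add(2, D), Mul(Rational(1, 2), Pow(D, -1))) = Mul(Rational(1, 2), Pow(D, -1), Add(2, D)))
Mul(Add(-22, Function('q')(Add(Add(-4, 6), 5))), Add(-2, 9)) = Mul(Add(-22, Mul(Rational(1, 2), Pow(Add(Add(-4, 6), 5), -1), Add(2, Add(Add(-4, 6), 5)))), Add(-2, 9)) = Mul(Add(-22, Mul(Rational(1, 2), Pow(Add(2, 5), -1), Add(2, Add(2, 5)))), 7) = Mul(Add(-22, Mul(Rational(1, 2), Pow(7, -1), Add(2, 7))), 7) = Mul(Add(-22, Mul(Rational(1, 2), Rational(1, 7), 9)), 7) = Mul(Add(-22, Rational(9, 14)), 7) = Mul(Rational(-299, 14), 7) = Rational(-299, 2)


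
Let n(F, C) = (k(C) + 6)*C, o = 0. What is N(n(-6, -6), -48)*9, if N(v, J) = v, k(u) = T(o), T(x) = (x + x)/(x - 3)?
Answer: -324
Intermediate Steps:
T(x) = 2*x/(-3 + x) (T(x) = (2*x)/(-3 + x) = 2*x/(-3 + x))
k(u) = 0 (k(u) = 2*0/(-3 + 0) = 2*0/(-3) = 2*0*(-⅓) = 0)
n(F, C) = 6*C (n(F, C) = (0 + 6)*C = 6*C)
N(n(-6, -6), -48)*9 = (6*(-6))*9 = -36*9 = -324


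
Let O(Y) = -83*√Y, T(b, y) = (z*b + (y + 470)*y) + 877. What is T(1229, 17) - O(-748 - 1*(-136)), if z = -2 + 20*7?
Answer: 178758 + 498*I*√17 ≈ 1.7876e+5 + 2053.3*I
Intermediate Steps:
z = 138 (z = -2 + 140 = 138)
T(b, y) = 877 + 138*b + y*(470 + y) (T(b, y) = (138*b + (y + 470)*y) + 877 = (138*b + (470 + y)*y) + 877 = (138*b + y*(470 + y)) + 877 = 877 + 138*b + y*(470 + y))
T(1229, 17) - O(-748 - 1*(-136)) = (877 + 17² + 138*1229 + 470*17) - (-83)*√(-748 - 1*(-136)) = (877 + 289 + 169602 + 7990) - (-83)*√(-748 + 136) = 178758 - (-83)*√(-612) = 178758 - (-83)*6*I*√17 = 178758 - (-498)*I*√17 = 178758 + 498*I*√17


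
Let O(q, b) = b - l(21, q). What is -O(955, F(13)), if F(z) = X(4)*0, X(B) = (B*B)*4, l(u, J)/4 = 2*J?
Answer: 7640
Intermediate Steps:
l(u, J) = 8*J (l(u, J) = 4*(2*J) = 8*J)
X(B) = 4*B² (X(B) = B²*4 = 4*B²)
F(z) = 0 (F(z) = (4*4²)*0 = (4*16)*0 = 64*0 = 0)
O(q, b) = b - 8*q
-O(955, F(13)) = -(0 - 8*955) = -(0 - 7640) = -1*(-7640) = 7640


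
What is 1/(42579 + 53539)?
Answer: 1/96118 ≈ 1.0404e-5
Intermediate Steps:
1/(42579 + 53539) = 1/96118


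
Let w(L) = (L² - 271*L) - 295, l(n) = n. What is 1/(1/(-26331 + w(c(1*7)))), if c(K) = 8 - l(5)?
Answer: -27430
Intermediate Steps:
c(K) = 3 (c(K) = 8 - 1*5 = 8 - 5 = 3)
w(L) = -295 + L² - 271*L
1/(1/(-26331 + w(c(1*7)))) = 1/(1/(-26331 + (-295 + 3² - 271*3))) = 1/(1/(-26331 + (-295 + 9 - 813))) = 1/(1/(-26331 - 1099)) = 1/(1/(-27430)) = 1/(-1/27430) = -27430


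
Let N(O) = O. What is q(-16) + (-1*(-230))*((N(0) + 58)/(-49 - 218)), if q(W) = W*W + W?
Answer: 50740/267 ≈ 190.04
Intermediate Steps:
q(W) = W + W² (q(W) = W² + W = W + W²)
q(-16) + (-1*(-230))*((N(0) + 58)/(-49 - 218)) = -16*(1 - 16) + (-1*(-230))*((0 + 58)/(-49 - 218)) = -16*(-15) + 230*(58/(-267)) = 240 + 230*(58*(-1/267)) = 240 + 230*(-58/267) = 240 - 13340/267 = 50740/267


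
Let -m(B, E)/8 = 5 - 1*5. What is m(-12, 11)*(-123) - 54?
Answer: -54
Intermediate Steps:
m(B, E) = 0 (m(B, E) = -8*(5 - 1*5) = -8*(5 - 5) = -8*0 = 0)
m(-12, 11)*(-123) - 54 = 0*(-123) - 54 = 0 - 54 = -54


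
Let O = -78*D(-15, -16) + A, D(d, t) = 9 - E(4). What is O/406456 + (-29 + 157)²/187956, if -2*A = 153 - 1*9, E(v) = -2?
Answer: 35242261/415194804 ≈ 0.084881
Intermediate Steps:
D(d, t) = 11 (D(d, t) = 9 - 1*(-2) = 9 + 2 = 11)
A = -72 (A = -(153 - 1*9)/2 = -(153 - 9)/2 = -½*144 = -72)
O = -930 (O = -78*11 - 72 = -858 - 72 = -930)
O/406456 + (-29 + 157)²/187956 = -930/406456 + (-29 + 157)²/187956 = -930*1/406456 + 128²*(1/187956) = -465/203228 + 16384*(1/187956) = -465/203228 + 4096/46989 = 35242261/415194804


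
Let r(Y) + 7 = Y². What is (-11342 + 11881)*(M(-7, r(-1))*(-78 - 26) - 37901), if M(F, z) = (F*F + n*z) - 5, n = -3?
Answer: -23904111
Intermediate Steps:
r(Y) = -7 + Y²
M(F, z) = -5 + F² - 3*z (M(F, z) = (F*F - 3*z) - 5 = (F² - 3*z) - 5 = -5 + F² - 3*z)
(-11342 + 11881)*(M(-7, r(-1))*(-78 - 26) - 37901) = (-11342 + 11881)*((-5 + (-7)² - 3*(-7 + (-1)²))*(-78 - 26) - 37901) = 539*((-5 + 49 - 3*(-7 + 1))*(-104) - 37901) = 539*((-5 + 49 - 3*(-6))*(-104) - 37901) = 539*((-5 + 49 + 18)*(-104) - 37901) = 539*(62*(-104) - 37901) = 539*(-6448 - 37901) = 539*(-44349) = -23904111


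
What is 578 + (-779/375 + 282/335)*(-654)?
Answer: 11608124/8375 ≈ 1386.0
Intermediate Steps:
578 + (-779/375 + 282/335)*(-654) = 578 - 31043/25125*(-654) = 578 + 6767374/8375 = 11608124/8375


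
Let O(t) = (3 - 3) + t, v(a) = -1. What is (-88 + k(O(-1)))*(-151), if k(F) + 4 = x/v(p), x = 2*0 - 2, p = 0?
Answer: 13590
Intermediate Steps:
x = -2 (x = 0 - 2 = -2)
O(t) = t (O(t) = 0 + t = t)
k(F) = -2 (k(F) = -4 - 2/(-1) = -4 - 2*(-1) = -4 + 2 = -2)
(-88 + k(O(-1)))*(-151) = (-88 - 2)*(-151) = -90*(-151) = 13590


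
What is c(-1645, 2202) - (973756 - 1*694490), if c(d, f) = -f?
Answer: -281468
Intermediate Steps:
c(-1645, 2202) - (973756 - 1*694490) = -1*2202 - (973756 - 1*694490) = -2202 - (973756 - 694490) = -2202 - 1*279266 = -2202 - 279266 = -281468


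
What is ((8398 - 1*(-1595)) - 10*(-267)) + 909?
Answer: 13572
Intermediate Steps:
((8398 - 1*(-1595)) - 10*(-267)) + 909 = ((8398 + 1595) + 2670) + 909 = (9993 + 2670) + 909 = 12663 + 909 = 13572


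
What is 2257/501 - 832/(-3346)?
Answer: 3984377/838173 ≈ 4.7536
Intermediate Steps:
2257/501 - 832/(-3346) = 2257*(1/501) - 832*(-1/3346) = 2257/501 + 416/1673 = 3984377/838173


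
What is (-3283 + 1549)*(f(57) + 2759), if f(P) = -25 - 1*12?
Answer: -4719948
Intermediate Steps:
f(P) = -37 (f(P) = -25 - 12 = -37)
(-3283 + 1549)*(f(57) + 2759) = (-3283 + 1549)*(-37 + 2759) = -1734*2722 = -4719948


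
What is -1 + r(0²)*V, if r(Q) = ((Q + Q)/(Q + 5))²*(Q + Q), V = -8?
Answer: -1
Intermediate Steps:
r(Q) = 8*Q³/(5 + Q)² (r(Q) = ((2*Q)/(5 + Q))²*(2*Q) = (2*Q/(5 + Q))²*(2*Q) = (4*Q²/(5 + Q)²)*(2*Q) = 8*Q³/(5 + Q)²)
-1 + r(0²)*V = -1 + (8*(0²)³/(5 + 0²)²)*(-8) = -1 + (8*0³/(5 + 0)²)*(-8) = -1 + (8*0/5²)*(-8) = -1 + (8*0*(1/25))*(-8) = -1 + 0*(-8) = -1 + 0 = -1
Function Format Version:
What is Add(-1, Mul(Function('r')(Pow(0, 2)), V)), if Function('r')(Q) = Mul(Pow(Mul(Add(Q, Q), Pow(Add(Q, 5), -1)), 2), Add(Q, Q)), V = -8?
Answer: -1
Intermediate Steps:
Function('r')(Q) = Mul(8, Pow(Q, 3), Pow(Add(5, Q), -2)) (Function('r')(Q) = Mul(Pow(Mul(Mul(2, Q), Pow(Add(5, Q), -1)), 2), Mul(2, Q)) = Mul(Pow(Mul(2, Q, Pow(Add(5, Q), -1)), 2), Mul(2, Q)) = Mul(Mul(4, Pow(Q, 2), Pow(Add(5, Q), -2)), Mul(2, Q)) = Mul(8, Pow(Q, 3), Pow(Add(5, Q), -2)))
Add(-1, Mul(Function('r')(Pow(0, 2)), V)) = Add(-1, Mul(Mul(8, Pow(Pow(0, 2), 3), Pow(Add(5, Pow(0, 2)), -2)), -8)) = Add(-1, Mul(Mul(8, Pow(0, 3), Pow(Add(5, 0), -2)), -8)) = Add(-1, Mul(Mul(8, 0, Pow(5, -2)), -8)) = Add(-1, Mul(Mul(8, 0, Rational(1, 25)), -8)) = Add(-1, Mul(0, -8)) = Add(-1, 0) = -1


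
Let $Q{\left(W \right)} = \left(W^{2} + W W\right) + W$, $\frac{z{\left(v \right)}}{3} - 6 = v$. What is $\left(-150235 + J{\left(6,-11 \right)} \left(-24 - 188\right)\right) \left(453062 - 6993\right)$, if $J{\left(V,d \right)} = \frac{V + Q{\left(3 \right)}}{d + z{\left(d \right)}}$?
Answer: $-66916972409$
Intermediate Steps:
$z{\left(v \right)} = 18 + 3 v$
$Q{\left(W \right)} = W + 2 W^{2}$ ($Q{\left(W \right)} = \left(W^{2} + W^{2}\right) + W = 2 W^{2} + W = W + 2 W^{2}$)
$J{\left(V,d \right)} = \frac{21 + V}{18 + 4 d}$ ($J{\left(V,d \right)} = \frac{V + 3 \left(1 + 2 \cdot 3\right)}{d + \left(18 + 3 d\right)} = \frac{V + 3 \left(1 + 6\right)}{18 + 4 d} = \frac{V + 3 \cdot 7}{18 + 4 d} = \frac{V + 21}{18 + 4 d} = \frac{21 + V}{18 + 4 d}$)
$\left(-150235 + J{\left(6,-11 \right)} \left(-24 - 188\right)\right) \left(453062 - 6993\right) = \left(-150235 + \frac{21 + 6}{2 \left(9 + 2 \left(-11\right)\right)} \left(-24 - 188\right)\right) \left(453062 - 6993\right) = \left(-150235 + \frac{1}{2} \frac{1}{9 - 22} \cdot 27 \left(-212\right)\right) 446069 = \left(-150235 + \frac{1}{2} \frac{1}{-13} \cdot 27 \left(-212\right)\right) 446069 = \left(-150235 + \frac{1}{2} \left(- \frac{1}{13}\right) 27 \left(-212\right)\right) 446069 = \left(-150235 - - \frac{2862}{13}\right) 446069 = \left(-150235 + \frac{2862}{13}\right) 446069 = \left(- \frac{1950193}{13}\right) 446069 = -66916972409$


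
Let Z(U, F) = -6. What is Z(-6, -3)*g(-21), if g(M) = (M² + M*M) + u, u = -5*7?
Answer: -5082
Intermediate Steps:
u = -35
g(M) = -35 + 2*M² (g(M) = (M² + M*M) - 35 = (M² + M²) - 35 = 2*M² - 35 = -35 + 2*M²)
Z(-6, -3)*g(-21) = -6*(-35 + 2*(-21)²) = -6*(-35 + 2*441) = -6*(-35 + 882) = -6*847 = -5082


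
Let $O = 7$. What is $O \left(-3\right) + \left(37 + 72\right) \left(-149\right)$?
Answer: $-16262$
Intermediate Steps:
$O \left(-3\right) + \left(37 + 72\right) \left(-149\right) = 7 \left(-3\right) + \left(37 + 72\right) \left(-149\right) = -21 + 109 \left(-149\right) = -21 - 16241 = -16262$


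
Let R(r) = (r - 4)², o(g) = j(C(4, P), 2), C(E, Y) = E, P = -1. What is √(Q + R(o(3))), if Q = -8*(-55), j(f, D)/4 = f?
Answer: 2*√146 ≈ 24.166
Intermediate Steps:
j(f, D) = 4*f
o(g) = 16 (o(g) = 4*4 = 16)
R(r) = (-4 + r)²
Q = 440
√(Q + R(o(3))) = √(440 + (-4 + 16)²) = √(440 + 12²) = √(440 + 144) = √584 = 2*√146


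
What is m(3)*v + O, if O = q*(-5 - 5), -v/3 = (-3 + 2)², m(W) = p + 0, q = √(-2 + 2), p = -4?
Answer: 12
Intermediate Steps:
q = 0 (q = √0 = 0)
m(W) = -4 (m(W) = -4 + 0 = -4)
v = -3 (v = -3*(-3 + 2)² = -3*(-1)² = -3*1 = -3)
O = 0 (O = 0*(-5 - 5) = 0*(-10) = 0)
m(3)*v + O = -4*(-3) + 0 = 12 + 0 = 12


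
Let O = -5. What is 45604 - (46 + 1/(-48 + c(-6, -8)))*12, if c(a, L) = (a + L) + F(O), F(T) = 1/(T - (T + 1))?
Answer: 946096/21 ≈ 45052.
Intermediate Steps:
F(T) = -1 (F(T) = 1/(T - (1 + T)) = 1/(T + (-1 - T)) = 1/(-1) = -1)
c(a, L) = -1 + L + a (c(a, L) = (a + L) - 1 = (L + a) - 1 = -1 + L + a)
45604 - (46 + 1/(-48 + c(-6, -8)))*12 = 45604 - (46 + 1/(-48 + (-1 - 8 - 6)))*12 = 45604 - (46 + 1/(-48 - 15))*12 = 45604 - (46 + 1/(-63))*12 = 45604 - (46 - 1/63)*12 = 45604 - 2897*12/63 = 45604 - 1*11588/21 = 45604 - 11588/21 = 946096/21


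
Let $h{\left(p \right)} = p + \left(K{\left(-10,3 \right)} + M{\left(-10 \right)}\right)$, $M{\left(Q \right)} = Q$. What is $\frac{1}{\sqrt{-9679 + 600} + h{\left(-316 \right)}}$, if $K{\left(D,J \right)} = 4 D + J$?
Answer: $- \frac{363}{140848} - \frac{i \sqrt{9079}}{140848} \approx -0.0025772 - 0.0006765 i$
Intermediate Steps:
$K{\left(D,J \right)} = J + 4 D$
$h{\left(p \right)} = -47 + p$ ($h{\left(p \right)} = p + \left(\left(3 + 4 \left(-10\right)\right) - 10\right) = p + \left(\left(3 - 40\right) - 10\right) = p - 47 = -47 + p$)
$\frac{1}{\sqrt{-9679 + 600} + h{\left(-316 \right)}} = \frac{1}{\sqrt{-9679 + 600} - 363} = \frac{1}{\sqrt{-9079} - 363} = \frac{1}{i \sqrt{9079} - 363} = \frac{1}{-363 + i \sqrt{9079}}$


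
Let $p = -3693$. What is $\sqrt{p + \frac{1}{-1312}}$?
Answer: $\frac{i \sqrt{397307794}}{328} \approx 60.77 i$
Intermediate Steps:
$\sqrt{p + \frac{1}{-1312}} = \sqrt{-3693 + \frac{1}{-1312}} = \sqrt{-3693 - \frac{1}{1312}} = \sqrt{- \frac{4845217}{1312}} = \frac{i \sqrt{397307794}}{328}$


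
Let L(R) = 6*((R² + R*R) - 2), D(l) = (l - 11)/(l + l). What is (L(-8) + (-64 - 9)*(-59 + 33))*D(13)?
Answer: 2654/13 ≈ 204.15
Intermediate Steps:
D(l) = (-11 + l)/(2*l) (D(l) = (-11 + l)/((2*l)) = (-11 + l)*(1/(2*l)) = (-11 + l)/(2*l))
L(R) = -12 + 12*R² (L(R) = 6*((R² + R²) - 2) = 6*(2*R² - 2) = 6*(-2 + 2*R²) = -12 + 12*R²)
(L(-8) + (-64 - 9)*(-59 + 33))*D(13) = ((-12 + 12*(-8)²) + (-64 - 9)*(-59 + 33))*((½)*(-11 + 13)/13) = ((-12 + 12*64) - 73*(-26))*((½)*(1/13)*2) = ((-12 + 768) + 1898)*(1/13) = (756 + 1898)*(1/13) = 2654*(1/13) = 2654/13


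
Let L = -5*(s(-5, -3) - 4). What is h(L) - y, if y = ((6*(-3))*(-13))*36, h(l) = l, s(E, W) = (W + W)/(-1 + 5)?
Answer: -16793/2 ≈ -8396.5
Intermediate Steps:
s(E, W) = W/2 (s(E, W) = (2*W)/4 = (2*W)*(¼) = W/2)
L = 55/2 (L = -5*((½)*(-3) - 4) = -5*(-3/2 - 4) = -5*(-11/2) = 55/2 ≈ 27.500)
y = 8424 (y = -18*(-13)*36 = 234*36 = 8424)
h(L) - y = 55/2 - 1*8424 = 55/2 - 8424 = -16793/2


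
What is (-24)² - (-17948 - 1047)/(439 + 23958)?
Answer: 14071667/24397 ≈ 576.78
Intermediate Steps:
(-24)² - (-17948 - 1047)/(439 + 23958) = 576 - (-18995)/24397 = 576 - 1*(-18995/24397) = 576 + 18995/24397 = 14071667/24397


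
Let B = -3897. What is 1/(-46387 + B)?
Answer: -1/50284 ≈ -1.9887e-5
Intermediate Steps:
1/(-46387 + B) = 1/(-46387 - 3897) = 1/(-50284) = -1/50284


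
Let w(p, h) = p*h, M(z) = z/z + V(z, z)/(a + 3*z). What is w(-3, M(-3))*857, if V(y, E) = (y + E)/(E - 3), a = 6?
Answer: -1714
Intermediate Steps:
V(y, E) = (E + y)/(-3 + E)
M(z) = 1 + 2*z/((-3 + z)*(6 + 3*z)) (M(z) = z/z + ((z + z)/(-3 + z))/(6 + 3*z) = 1 + ((2*z)/(-3 + z))/(6 + 3*z) = 1 + (2*z/(-3 + z))/(6 + 3*z) = 1 + 2*z/((-3 + z)*(6 + 3*z)))
w(p, h) = h*p
w(-3, M(-3))*857 = (((-6 + (-3)**2 - 1/3*(-3))/(-6 + (-3)**2 - 1*(-3)))*(-3))*857 = (((-6 + 9 + 1)/(-6 + 9 + 3))*(-3))*857 = ((4/6)*(-3))*857 = (((1/6)*4)*(-3))*857 = ((2/3)*(-3))*857 = -2*857 = -1714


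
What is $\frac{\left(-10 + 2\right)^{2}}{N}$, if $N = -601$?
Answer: $- \frac{64}{601} \approx -0.10649$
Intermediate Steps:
$\frac{\left(-10 + 2\right)^{2}}{N} = \frac{\left(-10 + 2\right)^{2}}{-601} = \left(-8\right)^{2} \left(- \frac{1}{601}\right) = 64 \left(- \frac{1}{601}\right) = - \frac{64}{601}$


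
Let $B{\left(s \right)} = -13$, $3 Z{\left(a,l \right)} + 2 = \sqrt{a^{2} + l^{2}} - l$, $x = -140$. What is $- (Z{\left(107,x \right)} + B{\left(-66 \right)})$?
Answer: $-33 - \frac{\sqrt{31049}}{3} \approx -91.736$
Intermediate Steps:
$Z{\left(a,l \right)} = - \frac{2}{3} - \frac{l}{3} + \frac{\sqrt{a^{2} + l^{2}}}{3}$ ($Z{\left(a,l \right)} = - \frac{2}{3} + \frac{\sqrt{a^{2} + l^{2}} - l}{3} = - \frac{2}{3} - \left(- \frac{\sqrt{a^{2} + l^{2}}}{3} + \frac{l}{3}\right) = - \frac{2}{3} - \frac{l}{3} + \frac{\sqrt{a^{2} + l^{2}}}{3}$)
$- (Z{\left(107,x \right)} + B{\left(-66 \right)}) = - (\left(- \frac{2}{3} - - \frac{140}{3} + \frac{\sqrt{107^{2} + \left(-140\right)^{2}}}{3}\right) - 13) = - (\left(- \frac{2}{3} + \frac{140}{3} + \frac{\sqrt{11449 + 19600}}{3}\right) - 13) = - (\left(- \frac{2}{3} + \frac{140}{3} + \frac{\sqrt{31049}}{3}\right) - 13) = - (\left(46 + \frac{\sqrt{31049}}{3}\right) - 13) = - (33 + \frac{\sqrt{31049}}{3}) = -33 - \frac{\sqrt{31049}}{3}$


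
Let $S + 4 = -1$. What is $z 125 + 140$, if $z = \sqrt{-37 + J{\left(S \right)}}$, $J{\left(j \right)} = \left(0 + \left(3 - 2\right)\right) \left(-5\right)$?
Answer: $140 + 125 i \sqrt{42} \approx 140.0 + 810.09 i$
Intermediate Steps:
$S = -5$ ($S = -4 - 1 = -5$)
$J{\left(j \right)} = -5$ ($J{\left(j \right)} = \left(0 + 1\right) \left(-5\right) = 1 \left(-5\right) = -5$)
$z = i \sqrt{42}$ ($z = \sqrt{-37 - 5} = \sqrt{-42} = i \sqrt{42} \approx 6.4807 i$)
$z 125 + 140 = i \sqrt{42} \cdot 125 + 140 = 125 i \sqrt{42} + 140 = 140 + 125 i \sqrt{42}$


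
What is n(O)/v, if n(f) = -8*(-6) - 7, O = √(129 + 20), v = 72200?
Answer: 41/72200 ≈ 0.00056787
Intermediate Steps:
O = √149 ≈ 12.207
n(f) = 41 (n(f) = 48 - 7 = 41)
n(O)/v = 41/72200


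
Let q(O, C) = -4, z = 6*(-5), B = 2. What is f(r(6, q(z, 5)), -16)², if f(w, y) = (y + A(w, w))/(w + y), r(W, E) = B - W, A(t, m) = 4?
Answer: 9/25 ≈ 0.36000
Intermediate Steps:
z = -30
r(W, E) = 2 - W
f(w, y) = (4 + y)/(w + y) (f(w, y) = (y + 4)/(w + y) = (4 + y)/(w + y))
f(r(6, q(z, 5)), -16)² = ((4 - 16)/((2 - 1*6) - 16))² = (-12/((2 - 6) - 16))² = (-12/(-4 - 16))² = (-12/(-20))² = (-1/20*(-12))² = (⅗)² = 9/25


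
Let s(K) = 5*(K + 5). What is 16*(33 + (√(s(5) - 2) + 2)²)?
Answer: 1360 + 256*√3 ≈ 1803.4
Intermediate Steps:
s(K) = 25 + 5*K (s(K) = 5*(5 + K) = 25 + 5*K)
16*(33 + (√(s(5) - 2) + 2)²) = 16*(33 + (√((25 + 5*5) - 2) + 2)²) = 16*(33 + (√((25 + 25) - 2) + 2)²) = 16*(33 + (√(50 - 2) + 2)²) = 16*(33 + (√48 + 2)²) = 16*(33 + (4*√3 + 2)²) = 16*(33 + (2 + 4*√3)²) = 528 + 16*(2 + 4*√3)²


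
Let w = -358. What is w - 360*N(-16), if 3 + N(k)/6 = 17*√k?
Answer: 6122 - 146880*I ≈ 6122.0 - 1.4688e+5*I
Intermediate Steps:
N(k) = -18 + 102*√k (N(k) = -18 + 6*(17*√k) = -18 + 102*√k)
w - 360*N(-16) = -358 - 360*(-18 + 102*√(-16)) = -358 - 360*(-18 + 102*(4*I)) = -358 - 360*(-18 + 408*I) = -358 + (6480 - 146880*I) = 6122 - 146880*I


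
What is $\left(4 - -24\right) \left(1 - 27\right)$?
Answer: $-728$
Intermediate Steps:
$\left(4 - -24\right) \left(1 - 27\right) = \left(4 + 24\right) \left(-26\right) = 28 \left(-26\right) = -728$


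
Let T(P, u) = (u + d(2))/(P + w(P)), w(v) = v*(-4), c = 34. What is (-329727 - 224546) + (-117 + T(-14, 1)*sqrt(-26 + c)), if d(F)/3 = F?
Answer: -554390 + sqrt(2)/3 ≈ -5.5439e+5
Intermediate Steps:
d(F) = 3*F
w(v) = -4*v
T(P, u) = -(6 + u)/(3*P) (T(P, u) = (u + 3*2)/(P - 4*P) = (u + 6)/((-3*P)) = (6 + u)*(-1/(3*P)) = -(6 + u)/(3*P))
(-329727 - 224546) + (-117 + T(-14, 1)*sqrt(-26 + c)) = (-329727 - 224546) + (-117 + ((1/3)*(-6 - 1*1)/(-14))*sqrt(-26 + 34)) = -554273 + (-117 + ((1/3)*(-1/14)*(-6 - 1))*sqrt(8)) = -554273 + (-117 + ((1/3)*(-1/14)*(-7))*(2*sqrt(2))) = -554273 + (-117 + (2*sqrt(2))/6) = -554273 + (-117 + sqrt(2)/3) = -554390 + sqrt(2)/3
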